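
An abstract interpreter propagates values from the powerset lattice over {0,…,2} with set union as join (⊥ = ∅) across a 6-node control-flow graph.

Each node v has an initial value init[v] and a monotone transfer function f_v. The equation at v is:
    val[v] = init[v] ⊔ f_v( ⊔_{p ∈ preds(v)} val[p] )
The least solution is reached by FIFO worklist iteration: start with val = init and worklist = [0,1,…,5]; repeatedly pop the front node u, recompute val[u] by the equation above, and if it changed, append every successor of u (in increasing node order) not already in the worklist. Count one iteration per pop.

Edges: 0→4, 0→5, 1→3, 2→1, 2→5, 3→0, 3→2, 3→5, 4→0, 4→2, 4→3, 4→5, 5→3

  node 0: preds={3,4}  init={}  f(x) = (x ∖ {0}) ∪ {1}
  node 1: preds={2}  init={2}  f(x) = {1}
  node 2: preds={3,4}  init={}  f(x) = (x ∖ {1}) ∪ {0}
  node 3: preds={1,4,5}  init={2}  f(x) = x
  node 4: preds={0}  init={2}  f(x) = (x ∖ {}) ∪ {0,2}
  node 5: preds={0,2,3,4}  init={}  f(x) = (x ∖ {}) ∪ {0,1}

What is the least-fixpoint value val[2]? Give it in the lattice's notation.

Iteration log — 13 steps:
  step 1. node 0  ⊔preds={2}  new={1,2}  old={}  +wl: 
  step 2. node 1  ⊔preds={}  new={1,2}  old={2}  +wl: 
  step 3. node 2  ⊔preds={2}  new={0,2}  old={}  +wl: 1
  step 4. node 3  ⊔preds={1,2}  new={1,2}  old={2}  +wl: 0,2
  step 5. node 4  ⊔preds={1,2}  new={0,1,2}  old={2}  +wl: 3
  step 6. node 5  ⊔preds={0,1,2}  new={0,1,2}  old={}  +wl: 
  step 7. node 1  ⊔preds={0,2}  new={1,2}  stable
  step 8. node 0  ⊔preds={0,1,2}  new={1,2}  stable
  step 9. node 2  ⊔preds={0,1,2}  new={0,2}  stable
  step 10. node 3  ⊔preds={0,1,2}  new={0,1,2}  old={1,2}  +wl: 0,2,5
  step 11. node 0  ⊔preds={0,1,2}  new={1,2}  stable
  step 12. node 2  ⊔preds={0,1,2}  new={0,2}  stable
  step 13. node 5  ⊔preds={0,1,2}  new={0,1,2}  stable

Least fixpoint reached:
  node 0: {1,2}
  node 1: {1,2}
  node 2: {0,2}
  node 3: {0,1,2}
  node 4: {0,1,2}
  node 5: {0,1,2}

{0,2}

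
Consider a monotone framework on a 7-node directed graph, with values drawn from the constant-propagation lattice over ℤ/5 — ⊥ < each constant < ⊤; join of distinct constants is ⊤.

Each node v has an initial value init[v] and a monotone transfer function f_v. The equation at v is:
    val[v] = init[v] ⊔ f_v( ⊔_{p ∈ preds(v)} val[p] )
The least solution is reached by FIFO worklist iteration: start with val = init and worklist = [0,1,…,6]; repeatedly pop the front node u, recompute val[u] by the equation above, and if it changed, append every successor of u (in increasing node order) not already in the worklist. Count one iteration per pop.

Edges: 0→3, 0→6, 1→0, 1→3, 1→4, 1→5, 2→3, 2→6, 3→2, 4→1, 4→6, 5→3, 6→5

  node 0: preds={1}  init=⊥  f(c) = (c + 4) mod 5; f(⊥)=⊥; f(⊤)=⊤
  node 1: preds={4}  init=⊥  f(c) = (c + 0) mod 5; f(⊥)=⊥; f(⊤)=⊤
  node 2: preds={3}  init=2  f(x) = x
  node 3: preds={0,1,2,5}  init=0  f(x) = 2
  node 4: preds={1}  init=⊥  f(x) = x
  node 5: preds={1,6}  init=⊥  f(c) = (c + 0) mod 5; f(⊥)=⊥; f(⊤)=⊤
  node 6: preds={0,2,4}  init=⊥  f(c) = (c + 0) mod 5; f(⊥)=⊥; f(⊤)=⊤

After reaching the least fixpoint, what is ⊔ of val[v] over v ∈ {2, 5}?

⊤

Trace (10 dequeues):
  [1] u=0 | in ⊥ | out ⊥ | ==
  [2] u=1 | in ⊥ | out ⊥ | ==
  [3] u=2 | in 0 | out ⊤ | prev 2 | push {}
  [4] u=3 | in ⊤ | out ⊤ | prev 0 | push {2}
  [5] u=4 | in ⊥ | out ⊥ | ==
  [6] u=5 | in ⊥ | out ⊥ | ==
  [7] u=6 | in ⊤ | out ⊤ | prev ⊥ | push {5}
  [8] u=2 | in ⊤ | out ⊤ | ==
  [9] u=5 | in ⊤ | out ⊤ | prev ⊥ | push {3}
  [10] u=3 | in ⊤ | out ⊤ | ==

Converged values:
  [0] ⊥
  [1] ⊥
  [2] ⊤
  [3] ⊤
  [4] ⊥
  [5] ⊤
  [6] ⊤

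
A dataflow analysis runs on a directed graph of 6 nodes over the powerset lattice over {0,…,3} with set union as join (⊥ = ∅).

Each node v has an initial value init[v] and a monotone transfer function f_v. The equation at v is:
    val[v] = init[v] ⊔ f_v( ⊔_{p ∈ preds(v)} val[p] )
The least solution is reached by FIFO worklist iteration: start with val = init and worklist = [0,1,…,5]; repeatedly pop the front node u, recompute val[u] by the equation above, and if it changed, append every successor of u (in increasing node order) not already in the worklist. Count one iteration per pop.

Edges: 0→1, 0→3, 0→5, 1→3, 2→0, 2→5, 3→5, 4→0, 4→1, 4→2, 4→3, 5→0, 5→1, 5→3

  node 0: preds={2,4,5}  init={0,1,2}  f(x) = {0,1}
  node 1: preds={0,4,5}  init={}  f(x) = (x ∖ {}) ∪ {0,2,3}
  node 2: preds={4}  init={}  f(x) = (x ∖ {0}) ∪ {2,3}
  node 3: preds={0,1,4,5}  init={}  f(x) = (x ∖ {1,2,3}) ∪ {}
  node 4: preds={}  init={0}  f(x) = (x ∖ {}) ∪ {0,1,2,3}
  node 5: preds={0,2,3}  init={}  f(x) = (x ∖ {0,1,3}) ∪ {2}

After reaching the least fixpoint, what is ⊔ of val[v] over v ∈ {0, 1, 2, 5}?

{0,1,2,3}

Worklist (12 pops):
  #1 pop 0: in={0} → {0,1,2} (no change)
  #2 pop 1: in={0,1,2} → {0,1,2,3} (was {}); enqueue []
  #3 pop 2: in={0} → {2,3} (was {}); enqueue [0]
  #4 pop 3: in={0,1,2,3} → {0} (was {}); enqueue []
  #5 pop 4: in={} → {0,1,2,3} (was {0}); enqueue [1,2,3]
  #6 pop 5: in={0,1,2,3} → {2} (was {}); enqueue []
  #7 pop 0: in={0,1,2,3} → {0,1,2} (no change)
  #8 pop 1: in={0,1,2,3} → {0,1,2,3} (no change)
  #9 pop 2: in={0,1,2,3} → {1,2,3} (was {2,3}); enqueue [0,5]
  #10 pop 3: in={0,1,2,3} → {0} (no change)
  #11 pop 0: in={0,1,2,3} → {0,1,2} (no change)
  #12 pop 5: in={0,1,2,3} → {2} (no change)

Fixpoint:
  val[0] = {0,1,2}
  val[1] = {0,1,2,3}
  val[2] = {1,2,3}
  val[3] = {0}
  val[4] = {0,1,2,3}
  val[5] = {2}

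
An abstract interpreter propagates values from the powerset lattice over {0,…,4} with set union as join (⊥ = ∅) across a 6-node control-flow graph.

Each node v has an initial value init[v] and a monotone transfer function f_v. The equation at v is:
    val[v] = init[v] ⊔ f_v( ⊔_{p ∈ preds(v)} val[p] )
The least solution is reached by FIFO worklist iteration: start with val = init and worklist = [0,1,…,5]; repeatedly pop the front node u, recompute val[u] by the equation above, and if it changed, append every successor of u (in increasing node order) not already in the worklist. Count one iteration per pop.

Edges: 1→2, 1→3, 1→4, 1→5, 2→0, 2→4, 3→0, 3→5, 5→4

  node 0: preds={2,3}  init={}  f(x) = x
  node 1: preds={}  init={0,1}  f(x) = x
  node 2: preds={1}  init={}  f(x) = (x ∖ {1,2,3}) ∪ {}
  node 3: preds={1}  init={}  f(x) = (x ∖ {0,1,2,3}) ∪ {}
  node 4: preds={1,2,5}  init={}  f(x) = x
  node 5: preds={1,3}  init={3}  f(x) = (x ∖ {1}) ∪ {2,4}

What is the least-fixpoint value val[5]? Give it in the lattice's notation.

Trace (8 dequeues):
  [1] u=0 | in {} | out {} | ==
  [2] u=1 | in {} | out {0,1} | ==
  [3] u=2 | in {0,1} | out {0} | prev {} | push {0}
  [4] u=3 | in {0,1} | out {} | ==
  [5] u=4 | in {0,1,3} | out {0,1,3} | prev {} | push {}
  [6] u=5 | in {0,1} | out {0,2,3,4} | prev {3} | push {4}
  [7] u=0 | in {0} | out {0} | prev {} | push {}
  [8] u=4 | in {0,1,2,3,4} | out {0,1,2,3,4} | prev {0,1,3} | push {}

Converged values:
  [0] {0}
  [1] {0,1}
  [2] {0}
  [3] {}
  [4] {0,1,2,3,4}
  [5] {0,2,3,4}

{0,2,3,4}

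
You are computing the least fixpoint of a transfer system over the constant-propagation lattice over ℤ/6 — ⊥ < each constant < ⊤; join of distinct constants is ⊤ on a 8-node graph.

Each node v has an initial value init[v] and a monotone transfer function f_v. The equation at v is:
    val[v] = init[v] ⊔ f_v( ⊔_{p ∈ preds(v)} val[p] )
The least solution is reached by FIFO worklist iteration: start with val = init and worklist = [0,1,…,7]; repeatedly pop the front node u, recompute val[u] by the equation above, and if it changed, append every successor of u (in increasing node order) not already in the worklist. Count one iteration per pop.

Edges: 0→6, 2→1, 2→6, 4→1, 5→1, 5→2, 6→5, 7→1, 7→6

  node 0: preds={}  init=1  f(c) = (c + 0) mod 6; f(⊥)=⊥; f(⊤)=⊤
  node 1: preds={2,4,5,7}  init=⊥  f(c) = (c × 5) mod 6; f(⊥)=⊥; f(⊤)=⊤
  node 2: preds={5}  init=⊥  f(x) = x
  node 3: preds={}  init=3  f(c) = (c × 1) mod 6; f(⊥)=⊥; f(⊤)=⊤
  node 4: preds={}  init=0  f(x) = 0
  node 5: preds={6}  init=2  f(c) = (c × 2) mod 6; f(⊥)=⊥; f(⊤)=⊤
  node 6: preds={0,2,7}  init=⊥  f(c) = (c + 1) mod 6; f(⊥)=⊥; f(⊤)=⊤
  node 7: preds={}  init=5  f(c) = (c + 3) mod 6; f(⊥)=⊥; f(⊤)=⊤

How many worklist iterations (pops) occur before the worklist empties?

Trace (14 dequeues):
  [1] u=0 | in ⊥ | out 1 | ==
  [2] u=1 | in ⊤ | out ⊤ | prev ⊥ | push {}
  [3] u=2 | in 2 | out 2 | prev ⊥ | push {1}
  [4] u=3 | in ⊥ | out 3 | ==
  [5] u=4 | in ⊥ | out 0 | ==
  [6] u=5 | in ⊥ | out 2 | ==
  [7] u=6 | in ⊤ | out ⊤ | prev ⊥ | push {5}
  [8] u=7 | in ⊥ | out 5 | ==
  [9] u=1 | in ⊤ | out ⊤ | ==
  [10] u=5 | in ⊤ | out ⊤ | prev 2 | push {1,2}
  [11] u=1 | in ⊤ | out ⊤ | ==
  [12] u=2 | in ⊤ | out ⊤ | prev 2 | push {1,6}
  [13] u=1 | in ⊤ | out ⊤ | ==
  [14] u=6 | in ⊤ | out ⊤ | ==

Converged values:
  [0] 1
  [1] ⊤
  [2] ⊤
  [3] 3
  [4] 0
  [5] ⊤
  [6] ⊤
  [7] 5

14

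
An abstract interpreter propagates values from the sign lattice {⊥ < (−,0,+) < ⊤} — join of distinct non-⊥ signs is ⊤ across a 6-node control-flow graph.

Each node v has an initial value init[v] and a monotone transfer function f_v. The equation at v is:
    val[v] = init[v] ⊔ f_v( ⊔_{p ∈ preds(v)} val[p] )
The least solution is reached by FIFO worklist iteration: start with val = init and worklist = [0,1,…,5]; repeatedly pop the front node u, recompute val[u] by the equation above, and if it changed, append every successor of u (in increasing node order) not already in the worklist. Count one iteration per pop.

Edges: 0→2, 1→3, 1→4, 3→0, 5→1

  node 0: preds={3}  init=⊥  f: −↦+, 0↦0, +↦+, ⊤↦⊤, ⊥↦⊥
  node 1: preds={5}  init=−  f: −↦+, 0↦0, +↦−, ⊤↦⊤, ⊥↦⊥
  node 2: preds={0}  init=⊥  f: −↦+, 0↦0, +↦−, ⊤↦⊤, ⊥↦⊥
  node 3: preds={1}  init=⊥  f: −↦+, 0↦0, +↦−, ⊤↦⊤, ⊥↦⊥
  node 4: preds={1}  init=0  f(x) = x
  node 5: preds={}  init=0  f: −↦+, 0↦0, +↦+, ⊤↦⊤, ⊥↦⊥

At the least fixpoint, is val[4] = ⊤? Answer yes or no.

yes

Iteration log — 8 steps:
  step 1. node 0  ⊔preds=⊥  new=⊥  stable
  step 2. node 1  ⊔preds=0  new=⊤  old=−  +wl: 
  step 3. node 2  ⊔preds=⊥  new=⊥  stable
  step 4. node 3  ⊔preds=⊤  new=⊤  old=⊥  +wl: 0
  step 5. node 4  ⊔preds=⊤  new=⊤  old=0  +wl: 
  step 6. node 5  ⊔preds=⊥  new=0  stable
  step 7. node 0  ⊔preds=⊤  new=⊤  old=⊥  +wl: 2
  step 8. node 2  ⊔preds=⊤  new=⊤  old=⊥  +wl: 

Least fixpoint reached:
  node 0: ⊤
  node 1: ⊤
  node 2: ⊤
  node 3: ⊤
  node 4: ⊤
  node 5: 0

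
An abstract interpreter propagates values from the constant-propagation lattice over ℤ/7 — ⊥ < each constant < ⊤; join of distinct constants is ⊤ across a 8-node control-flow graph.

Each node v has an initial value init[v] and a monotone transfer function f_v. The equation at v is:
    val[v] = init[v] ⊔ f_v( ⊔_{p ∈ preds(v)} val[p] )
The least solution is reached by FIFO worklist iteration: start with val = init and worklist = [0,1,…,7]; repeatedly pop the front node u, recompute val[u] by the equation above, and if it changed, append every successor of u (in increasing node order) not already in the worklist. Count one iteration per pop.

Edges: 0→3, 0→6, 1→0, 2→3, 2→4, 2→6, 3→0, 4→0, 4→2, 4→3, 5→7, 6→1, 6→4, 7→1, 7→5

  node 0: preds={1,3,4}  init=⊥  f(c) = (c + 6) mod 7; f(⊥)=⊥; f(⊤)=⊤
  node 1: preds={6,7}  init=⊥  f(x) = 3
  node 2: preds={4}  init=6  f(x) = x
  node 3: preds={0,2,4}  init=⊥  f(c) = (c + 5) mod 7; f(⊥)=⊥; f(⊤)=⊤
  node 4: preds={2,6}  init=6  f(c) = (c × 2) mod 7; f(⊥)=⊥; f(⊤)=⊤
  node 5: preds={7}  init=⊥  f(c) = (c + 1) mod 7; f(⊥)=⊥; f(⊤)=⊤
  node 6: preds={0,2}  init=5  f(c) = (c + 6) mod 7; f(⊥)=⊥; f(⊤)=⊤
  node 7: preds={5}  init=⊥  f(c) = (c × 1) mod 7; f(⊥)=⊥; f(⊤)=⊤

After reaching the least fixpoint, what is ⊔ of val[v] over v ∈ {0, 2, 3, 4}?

⊤

Worklist (14 pops):
  #1 pop 0: in=6 → 5 (was ⊥); enqueue []
  #2 pop 1: in=5 → 3 (was ⊥); enqueue [0]
  #3 pop 2: in=6 → 6 (no change)
  #4 pop 3: in=⊤ → ⊤ (was ⊥); enqueue []
  #5 pop 4: in=⊤ → ⊤ (was 6); enqueue [2,3]
  #6 pop 5: in=⊥ → ⊥ (no change)
  #7 pop 6: in=⊤ → ⊤ (was 5); enqueue [1,4]
  #8 pop 7: in=⊥ → ⊥ (no change)
  #9 pop 0: in=⊤ → ⊤ (was 5); enqueue [6]
  #10 pop 2: in=⊤ → ⊤ (was 6); enqueue []
  #11 pop 3: in=⊤ → ⊤ (no change)
  #12 pop 1: in=⊤ → 3 (no change)
  #13 pop 4: in=⊤ → ⊤ (no change)
  #14 pop 6: in=⊤ → ⊤ (no change)

Fixpoint:
  val[0] = ⊤
  val[1] = 3
  val[2] = ⊤
  val[3] = ⊤
  val[4] = ⊤
  val[5] = ⊥
  val[6] = ⊤
  val[7] = ⊥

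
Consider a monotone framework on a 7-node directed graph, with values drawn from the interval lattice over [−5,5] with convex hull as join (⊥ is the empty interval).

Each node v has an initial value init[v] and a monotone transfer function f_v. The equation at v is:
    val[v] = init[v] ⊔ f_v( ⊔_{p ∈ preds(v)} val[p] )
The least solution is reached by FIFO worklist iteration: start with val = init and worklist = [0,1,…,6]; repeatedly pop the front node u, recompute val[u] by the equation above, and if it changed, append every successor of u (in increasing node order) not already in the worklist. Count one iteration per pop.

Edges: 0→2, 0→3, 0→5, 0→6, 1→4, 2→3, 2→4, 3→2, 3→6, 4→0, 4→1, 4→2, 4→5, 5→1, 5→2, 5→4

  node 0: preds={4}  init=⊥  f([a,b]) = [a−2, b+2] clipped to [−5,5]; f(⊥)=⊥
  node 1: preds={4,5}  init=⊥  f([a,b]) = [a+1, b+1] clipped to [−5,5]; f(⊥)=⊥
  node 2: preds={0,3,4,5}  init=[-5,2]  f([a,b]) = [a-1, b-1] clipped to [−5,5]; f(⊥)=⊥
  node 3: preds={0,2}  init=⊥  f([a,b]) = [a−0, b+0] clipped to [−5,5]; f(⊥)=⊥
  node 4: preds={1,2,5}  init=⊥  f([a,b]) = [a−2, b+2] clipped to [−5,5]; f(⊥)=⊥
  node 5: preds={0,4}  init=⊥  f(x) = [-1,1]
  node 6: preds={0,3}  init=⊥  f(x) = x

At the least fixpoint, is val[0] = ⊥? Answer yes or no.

no

Worklist (19 pops):
  #1 pop 0: in=⊥ → ⊥ (no change)
  #2 pop 1: in=⊥ → ⊥ (no change)
  #3 pop 2: in=⊥ → [-5,2] (no change)
  #4 pop 3: in=[-5,2] → [-5,2] (was ⊥); enqueue [2]
  #5 pop 4: in=[-5,2] → [-5,4] (was ⊥); enqueue [0,1]
  #6 pop 5: in=[-5,4] → [-1,1] (was ⊥); enqueue [4]
  #7 pop 6: in=[-5,2] → [-5,2] (was ⊥); enqueue []
  #8 pop 2: in=[-5,4] → [-5,3] (was [-5,2]); enqueue [3]
  #9 pop 0: in=[-5,4] → [-5,5] (was ⊥); enqueue [2,5,6]
  #10 pop 1: in=[-5,4] → [-4,5] (was ⊥); enqueue []
  #11 pop 4: in=[-5,5] → [-5,5] (was [-5,4]); enqueue [0,1]
  #12 pop 3: in=[-5,5] → [-5,5] (was [-5,2]); enqueue []
  #13 pop 2: in=[-5,5] → [-5,4] (was [-5,3]); enqueue [3,4]
  #14 pop 5: in=[-5,5] → [-1,1] (no change)
  #15 pop 6: in=[-5,5] → [-5,5] (was [-5,2]); enqueue []
  #16 pop 0: in=[-5,5] → [-5,5] (no change)
  #17 pop 1: in=[-5,5] → [-4,5] (no change)
  #18 pop 3: in=[-5,5] → [-5,5] (no change)
  #19 pop 4: in=[-5,5] → [-5,5] (no change)

Fixpoint:
  val[0] = [-5,5]
  val[1] = [-4,5]
  val[2] = [-5,4]
  val[3] = [-5,5]
  val[4] = [-5,5]
  val[5] = [-1,1]
  val[6] = [-5,5]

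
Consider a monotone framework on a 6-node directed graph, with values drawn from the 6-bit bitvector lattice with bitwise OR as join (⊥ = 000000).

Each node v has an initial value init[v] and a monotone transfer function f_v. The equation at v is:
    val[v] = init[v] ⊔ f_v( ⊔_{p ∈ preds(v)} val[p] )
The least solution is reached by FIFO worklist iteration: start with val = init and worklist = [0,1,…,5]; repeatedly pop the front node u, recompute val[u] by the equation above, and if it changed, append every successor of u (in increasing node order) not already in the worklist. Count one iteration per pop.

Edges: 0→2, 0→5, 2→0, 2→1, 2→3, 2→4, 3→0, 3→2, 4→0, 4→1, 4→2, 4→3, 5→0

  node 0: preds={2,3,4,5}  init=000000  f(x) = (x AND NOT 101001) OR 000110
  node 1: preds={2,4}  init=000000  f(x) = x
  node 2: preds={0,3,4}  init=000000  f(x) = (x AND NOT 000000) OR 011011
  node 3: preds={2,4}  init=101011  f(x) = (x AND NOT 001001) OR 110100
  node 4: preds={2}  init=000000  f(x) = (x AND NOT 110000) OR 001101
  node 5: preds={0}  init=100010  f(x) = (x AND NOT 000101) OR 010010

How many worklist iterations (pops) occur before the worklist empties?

11

Worklist (11 pops):
  #1 pop 0: in=101011 → 000110 (was 000000); enqueue []
  #2 pop 1: in=000000 → 000000 (no change)
  #3 pop 2: in=101111 → 111111 (was 000000); enqueue [0,1]
  #4 pop 3: in=111111 → 111111 (was 101011); enqueue [2]
  #5 pop 4: in=111111 → 001111 (was 000000); enqueue [3]
  #6 pop 5: in=000110 → 110010 (was 100010); enqueue []
  #7 pop 0: in=111111 → 010110 (was 000110); enqueue [5]
  #8 pop 1: in=111111 → 111111 (was 000000); enqueue []
  #9 pop 2: in=111111 → 111111 (no change)
  #10 pop 3: in=111111 → 111111 (no change)
  #11 pop 5: in=010110 → 110010 (no change)

Fixpoint:
  val[0] = 010110
  val[1] = 111111
  val[2] = 111111
  val[3] = 111111
  val[4] = 001111
  val[5] = 110010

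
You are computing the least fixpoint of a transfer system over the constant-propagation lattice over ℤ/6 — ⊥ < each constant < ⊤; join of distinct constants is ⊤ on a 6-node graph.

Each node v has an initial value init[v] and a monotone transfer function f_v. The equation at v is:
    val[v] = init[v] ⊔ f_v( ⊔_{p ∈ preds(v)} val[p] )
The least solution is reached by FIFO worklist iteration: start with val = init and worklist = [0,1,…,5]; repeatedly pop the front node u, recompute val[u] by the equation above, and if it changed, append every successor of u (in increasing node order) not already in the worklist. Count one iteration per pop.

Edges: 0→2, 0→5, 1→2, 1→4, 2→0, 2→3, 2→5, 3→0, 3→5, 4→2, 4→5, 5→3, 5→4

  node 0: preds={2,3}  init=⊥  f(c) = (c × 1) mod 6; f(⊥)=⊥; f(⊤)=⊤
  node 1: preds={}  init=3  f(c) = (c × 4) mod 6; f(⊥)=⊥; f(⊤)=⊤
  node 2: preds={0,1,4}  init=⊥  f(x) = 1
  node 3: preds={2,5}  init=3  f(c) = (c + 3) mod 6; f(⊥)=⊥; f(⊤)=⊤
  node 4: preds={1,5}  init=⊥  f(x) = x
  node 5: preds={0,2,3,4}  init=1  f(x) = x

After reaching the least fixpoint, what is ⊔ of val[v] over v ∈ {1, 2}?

Trace (11 dequeues):
  [1] u=0 | in 3 | out 3 | prev ⊥ | push {}
  [2] u=1 | in ⊥ | out 3 | ==
  [3] u=2 | in 3 | out 1 | prev ⊥ | push {0}
  [4] u=3 | in 1 | out ⊤ | prev 3 | push {}
  [5] u=4 | in ⊤ | out ⊤ | prev ⊥ | push {2}
  [6] u=5 | in ⊤ | out ⊤ | prev 1 | push {3,4}
  [7] u=0 | in ⊤ | out ⊤ | prev 3 | push {5}
  [8] u=2 | in ⊤ | out 1 | ==
  [9] u=3 | in ⊤ | out ⊤ | ==
  [10] u=4 | in ⊤ | out ⊤ | ==
  [11] u=5 | in ⊤ | out ⊤ | ==

Converged values:
  [0] ⊤
  [1] 3
  [2] 1
  [3] ⊤
  [4] ⊤
  [5] ⊤

⊤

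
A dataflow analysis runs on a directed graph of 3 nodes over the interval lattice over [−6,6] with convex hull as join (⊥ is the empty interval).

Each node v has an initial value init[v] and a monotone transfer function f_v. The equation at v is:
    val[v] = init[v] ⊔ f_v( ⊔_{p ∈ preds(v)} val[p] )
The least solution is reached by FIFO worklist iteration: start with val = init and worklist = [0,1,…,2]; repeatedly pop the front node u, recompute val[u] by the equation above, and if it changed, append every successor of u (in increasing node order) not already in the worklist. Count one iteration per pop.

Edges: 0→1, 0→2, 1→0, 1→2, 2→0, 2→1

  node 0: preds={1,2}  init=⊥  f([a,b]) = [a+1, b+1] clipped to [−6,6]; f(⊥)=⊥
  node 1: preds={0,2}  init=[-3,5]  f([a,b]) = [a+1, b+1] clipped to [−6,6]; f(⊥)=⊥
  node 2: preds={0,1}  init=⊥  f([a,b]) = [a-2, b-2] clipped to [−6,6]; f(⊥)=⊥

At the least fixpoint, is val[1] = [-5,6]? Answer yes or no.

yes

Trace (10 dequeues):
  [1] u=0 | in [-3,5] | out [-2,6] | prev ⊥ | push {}
  [2] u=1 | in [-2,6] | out [-3,6] | prev [-3,5] | push {0}
  [3] u=2 | in [-3,6] | out [-5,4] | prev ⊥ | push {1}
  [4] u=0 | in [-5,6] | out [-4,6] | prev [-2,6] | push {2}
  [5] u=1 | in [-5,6] | out [-4,6] | prev [-3,6] | push {0}
  [6] u=2 | in [-4,6] | out [-6,4] | prev [-5,4] | push {1}
  [7] u=0 | in [-6,6] | out [-5,6] | prev [-4,6] | push {2}
  [8] u=1 | in [-6,6] | out [-5,6] | prev [-4,6] | push {0}
  [9] u=2 | in [-5,6] | out [-6,4] | ==
  [10] u=0 | in [-6,6] | out [-5,6] | ==

Converged values:
  [0] [-5,6]
  [1] [-5,6]
  [2] [-6,4]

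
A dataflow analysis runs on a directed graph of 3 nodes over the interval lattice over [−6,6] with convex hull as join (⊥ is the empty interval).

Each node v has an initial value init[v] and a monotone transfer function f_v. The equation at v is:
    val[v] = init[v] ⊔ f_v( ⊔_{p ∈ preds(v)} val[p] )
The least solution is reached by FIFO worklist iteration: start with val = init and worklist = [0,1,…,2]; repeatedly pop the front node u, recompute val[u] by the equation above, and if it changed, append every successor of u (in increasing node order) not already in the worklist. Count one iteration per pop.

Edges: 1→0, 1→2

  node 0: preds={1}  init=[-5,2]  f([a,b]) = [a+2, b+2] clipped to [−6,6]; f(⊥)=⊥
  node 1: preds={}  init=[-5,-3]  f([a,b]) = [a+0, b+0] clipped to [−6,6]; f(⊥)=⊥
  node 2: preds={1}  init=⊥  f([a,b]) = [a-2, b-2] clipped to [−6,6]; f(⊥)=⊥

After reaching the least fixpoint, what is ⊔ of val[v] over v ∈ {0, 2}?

Trace (3 dequeues):
  [1] u=0 | in [-5,-3] | out [-5,2] | ==
  [2] u=1 | in ⊥ | out [-5,-3] | ==
  [3] u=2 | in [-5,-3] | out [-6,-5] | prev ⊥ | push {}

Converged values:
  [0] [-5,2]
  [1] [-5,-3]
  [2] [-6,-5]

[-6,2]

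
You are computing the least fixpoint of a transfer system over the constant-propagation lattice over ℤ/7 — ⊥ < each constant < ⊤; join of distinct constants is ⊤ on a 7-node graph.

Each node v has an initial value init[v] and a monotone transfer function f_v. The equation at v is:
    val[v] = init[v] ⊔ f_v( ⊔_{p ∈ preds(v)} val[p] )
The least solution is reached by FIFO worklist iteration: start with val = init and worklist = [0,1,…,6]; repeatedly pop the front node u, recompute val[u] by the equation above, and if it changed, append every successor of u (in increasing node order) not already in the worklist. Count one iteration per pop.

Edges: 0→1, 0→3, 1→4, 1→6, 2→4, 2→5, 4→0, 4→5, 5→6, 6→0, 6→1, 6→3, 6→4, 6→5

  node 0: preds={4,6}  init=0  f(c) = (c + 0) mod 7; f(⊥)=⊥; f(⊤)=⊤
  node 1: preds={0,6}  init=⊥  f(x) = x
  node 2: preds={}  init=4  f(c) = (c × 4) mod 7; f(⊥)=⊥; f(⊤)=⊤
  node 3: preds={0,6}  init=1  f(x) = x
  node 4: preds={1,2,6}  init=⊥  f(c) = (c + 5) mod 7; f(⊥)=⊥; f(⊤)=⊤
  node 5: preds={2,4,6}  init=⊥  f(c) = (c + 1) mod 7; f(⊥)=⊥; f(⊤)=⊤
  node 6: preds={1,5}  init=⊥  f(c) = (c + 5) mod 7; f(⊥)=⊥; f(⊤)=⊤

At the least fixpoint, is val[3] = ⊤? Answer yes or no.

yes

Worklist (13 pops):
  #1 pop 0: in=⊥ → 0 (no change)
  #2 pop 1: in=0 → 0 (was ⊥); enqueue []
  #3 pop 2: in=⊥ → 4 (no change)
  #4 pop 3: in=0 → ⊤ (was 1); enqueue []
  #5 pop 4: in=⊤ → ⊤ (was ⊥); enqueue [0]
  #6 pop 5: in=⊤ → ⊤ (was ⊥); enqueue []
  #7 pop 6: in=⊤ → ⊤ (was ⊥); enqueue [1,3,4,5]
  #8 pop 0: in=⊤ → ⊤ (was 0); enqueue []
  #9 pop 1: in=⊤ → ⊤ (was 0); enqueue [6]
  #10 pop 3: in=⊤ → ⊤ (no change)
  #11 pop 4: in=⊤ → ⊤ (no change)
  #12 pop 5: in=⊤ → ⊤ (no change)
  #13 pop 6: in=⊤ → ⊤ (no change)

Fixpoint:
  val[0] = ⊤
  val[1] = ⊤
  val[2] = 4
  val[3] = ⊤
  val[4] = ⊤
  val[5] = ⊤
  val[6] = ⊤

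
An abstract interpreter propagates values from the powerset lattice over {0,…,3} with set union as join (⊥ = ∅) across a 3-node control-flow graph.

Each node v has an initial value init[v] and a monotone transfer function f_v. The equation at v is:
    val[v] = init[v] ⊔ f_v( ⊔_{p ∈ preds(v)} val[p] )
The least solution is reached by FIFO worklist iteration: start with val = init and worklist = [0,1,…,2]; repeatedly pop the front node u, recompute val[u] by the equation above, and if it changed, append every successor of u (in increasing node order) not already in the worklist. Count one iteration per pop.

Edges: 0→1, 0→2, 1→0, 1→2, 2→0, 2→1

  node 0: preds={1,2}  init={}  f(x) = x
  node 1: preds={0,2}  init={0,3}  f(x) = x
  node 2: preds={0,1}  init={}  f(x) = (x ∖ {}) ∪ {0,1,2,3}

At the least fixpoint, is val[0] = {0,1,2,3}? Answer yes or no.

yes

Worklist (7 pops):
  #1 pop 0: in={0,3} → {0,3} (was {}); enqueue []
  #2 pop 1: in={0,3} → {0,3} (no change)
  #3 pop 2: in={0,3} → {0,1,2,3} (was {}); enqueue [0,1]
  #4 pop 0: in={0,1,2,3} → {0,1,2,3} (was {0,3}); enqueue [2]
  #5 pop 1: in={0,1,2,3} → {0,1,2,3} (was {0,3}); enqueue [0]
  #6 pop 2: in={0,1,2,3} → {0,1,2,3} (no change)
  #7 pop 0: in={0,1,2,3} → {0,1,2,3} (no change)

Fixpoint:
  val[0] = {0,1,2,3}
  val[1] = {0,1,2,3}
  val[2] = {0,1,2,3}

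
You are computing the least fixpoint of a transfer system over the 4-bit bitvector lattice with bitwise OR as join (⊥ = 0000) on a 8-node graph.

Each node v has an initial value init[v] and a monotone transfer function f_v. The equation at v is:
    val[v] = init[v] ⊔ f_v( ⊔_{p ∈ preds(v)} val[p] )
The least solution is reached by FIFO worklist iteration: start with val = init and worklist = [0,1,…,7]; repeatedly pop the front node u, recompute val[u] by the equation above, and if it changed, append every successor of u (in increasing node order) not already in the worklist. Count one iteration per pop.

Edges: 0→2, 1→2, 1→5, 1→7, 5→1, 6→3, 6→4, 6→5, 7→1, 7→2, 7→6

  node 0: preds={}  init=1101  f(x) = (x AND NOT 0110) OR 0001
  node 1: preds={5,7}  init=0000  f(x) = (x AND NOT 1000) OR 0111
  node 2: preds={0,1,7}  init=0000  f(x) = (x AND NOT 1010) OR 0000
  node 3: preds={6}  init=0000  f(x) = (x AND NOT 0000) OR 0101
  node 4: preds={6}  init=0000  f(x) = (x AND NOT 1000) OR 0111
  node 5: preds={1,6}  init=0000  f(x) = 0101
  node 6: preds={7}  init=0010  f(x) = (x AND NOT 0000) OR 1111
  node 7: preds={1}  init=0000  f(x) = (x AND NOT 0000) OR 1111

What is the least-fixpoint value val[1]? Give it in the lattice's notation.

0111

Trace (14 dequeues):
  [1] u=0 | in 0000 | out 1101 | ==
  [2] u=1 | in 0000 | out 0111 | prev 0000 | push {}
  [3] u=2 | in 1111 | out 0101 | prev 0000 | push {}
  [4] u=3 | in 0010 | out 0111 | prev 0000 | push {}
  [5] u=4 | in 0010 | out 0111 | prev 0000 | push {}
  [6] u=5 | in 0111 | out 0101 | prev 0000 | push {1}
  [7] u=6 | in 0000 | out 1111 | prev 0010 | push {3,4,5}
  [8] u=7 | in 0111 | out 1111 | prev 0000 | push {2,6}
  [9] u=1 | in 1111 | out 0111 | ==
  [10] u=3 | in 1111 | out 1111 | prev 0111 | push {}
  [11] u=4 | in 1111 | out 0111 | ==
  [12] u=5 | in 1111 | out 0101 | ==
  [13] u=2 | in 1111 | out 0101 | ==
  [14] u=6 | in 1111 | out 1111 | ==

Converged values:
  [0] 1101
  [1] 0111
  [2] 0101
  [3] 1111
  [4] 0111
  [5] 0101
  [6] 1111
  [7] 1111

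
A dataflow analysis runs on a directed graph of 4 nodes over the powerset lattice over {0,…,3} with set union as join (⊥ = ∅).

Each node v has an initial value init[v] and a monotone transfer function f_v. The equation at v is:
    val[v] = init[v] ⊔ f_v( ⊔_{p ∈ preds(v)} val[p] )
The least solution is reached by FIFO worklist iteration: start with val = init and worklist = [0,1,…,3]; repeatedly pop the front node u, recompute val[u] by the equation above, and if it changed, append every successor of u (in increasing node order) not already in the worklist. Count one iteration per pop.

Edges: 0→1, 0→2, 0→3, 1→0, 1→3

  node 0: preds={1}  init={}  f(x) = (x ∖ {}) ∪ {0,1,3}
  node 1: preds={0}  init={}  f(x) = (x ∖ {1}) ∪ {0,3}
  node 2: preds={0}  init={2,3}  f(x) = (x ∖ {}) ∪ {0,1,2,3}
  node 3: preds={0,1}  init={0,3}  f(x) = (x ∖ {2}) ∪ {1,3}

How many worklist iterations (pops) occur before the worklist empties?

5

Worklist (5 pops):
  #1 pop 0: in={} → {0,1,3} (was {}); enqueue []
  #2 pop 1: in={0,1,3} → {0,3} (was {}); enqueue [0]
  #3 pop 2: in={0,1,3} → {0,1,2,3} (was {2,3}); enqueue []
  #4 pop 3: in={0,1,3} → {0,1,3} (was {0,3}); enqueue []
  #5 pop 0: in={0,3} → {0,1,3} (no change)

Fixpoint:
  val[0] = {0,1,3}
  val[1] = {0,3}
  val[2] = {0,1,2,3}
  val[3] = {0,1,3}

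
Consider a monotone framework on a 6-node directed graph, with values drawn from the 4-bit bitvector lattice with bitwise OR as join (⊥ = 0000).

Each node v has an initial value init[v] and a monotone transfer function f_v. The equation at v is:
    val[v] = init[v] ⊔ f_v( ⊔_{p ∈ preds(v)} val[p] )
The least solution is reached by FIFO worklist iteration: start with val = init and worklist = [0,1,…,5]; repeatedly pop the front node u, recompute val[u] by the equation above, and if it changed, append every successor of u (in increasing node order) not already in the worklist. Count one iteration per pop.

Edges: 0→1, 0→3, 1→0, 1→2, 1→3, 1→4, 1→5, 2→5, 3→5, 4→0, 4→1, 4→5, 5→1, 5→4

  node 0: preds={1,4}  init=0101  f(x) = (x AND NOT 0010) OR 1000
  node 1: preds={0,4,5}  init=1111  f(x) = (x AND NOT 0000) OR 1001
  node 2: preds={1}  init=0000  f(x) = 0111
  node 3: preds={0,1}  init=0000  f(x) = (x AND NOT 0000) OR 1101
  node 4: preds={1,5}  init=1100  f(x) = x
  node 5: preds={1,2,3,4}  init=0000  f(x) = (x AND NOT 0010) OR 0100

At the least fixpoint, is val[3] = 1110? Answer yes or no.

no

Worklist (9 pops):
  #1 pop 0: in=1111 → 1101 (was 0101); enqueue []
  #2 pop 1: in=1101 → 1111 (no change)
  #3 pop 2: in=1111 → 0111 (was 0000); enqueue []
  #4 pop 3: in=1111 → 1111 (was 0000); enqueue []
  #5 pop 4: in=1111 → 1111 (was 1100); enqueue [0,1]
  #6 pop 5: in=1111 → 1101 (was 0000); enqueue [4]
  #7 pop 0: in=1111 → 1101 (no change)
  #8 pop 1: in=1111 → 1111 (no change)
  #9 pop 4: in=1111 → 1111 (no change)

Fixpoint:
  val[0] = 1101
  val[1] = 1111
  val[2] = 0111
  val[3] = 1111
  val[4] = 1111
  val[5] = 1101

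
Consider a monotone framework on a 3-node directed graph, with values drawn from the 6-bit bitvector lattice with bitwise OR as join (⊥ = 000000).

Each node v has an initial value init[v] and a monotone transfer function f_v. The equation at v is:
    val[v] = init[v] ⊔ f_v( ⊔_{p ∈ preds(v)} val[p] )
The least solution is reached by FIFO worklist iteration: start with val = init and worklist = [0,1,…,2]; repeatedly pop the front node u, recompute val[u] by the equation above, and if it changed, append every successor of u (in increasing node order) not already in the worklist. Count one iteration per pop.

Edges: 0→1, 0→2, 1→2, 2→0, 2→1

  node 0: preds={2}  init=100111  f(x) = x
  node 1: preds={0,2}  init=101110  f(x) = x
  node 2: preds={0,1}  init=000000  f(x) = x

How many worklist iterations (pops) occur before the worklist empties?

6

Worklist (6 pops):
  #1 pop 0: in=000000 → 100111 (no change)
  #2 pop 1: in=100111 → 101111 (was 101110); enqueue []
  #3 pop 2: in=101111 → 101111 (was 000000); enqueue [0,1]
  #4 pop 0: in=101111 → 101111 (was 100111); enqueue [2]
  #5 pop 1: in=101111 → 101111 (no change)
  #6 pop 2: in=101111 → 101111 (no change)

Fixpoint:
  val[0] = 101111
  val[1] = 101111
  val[2] = 101111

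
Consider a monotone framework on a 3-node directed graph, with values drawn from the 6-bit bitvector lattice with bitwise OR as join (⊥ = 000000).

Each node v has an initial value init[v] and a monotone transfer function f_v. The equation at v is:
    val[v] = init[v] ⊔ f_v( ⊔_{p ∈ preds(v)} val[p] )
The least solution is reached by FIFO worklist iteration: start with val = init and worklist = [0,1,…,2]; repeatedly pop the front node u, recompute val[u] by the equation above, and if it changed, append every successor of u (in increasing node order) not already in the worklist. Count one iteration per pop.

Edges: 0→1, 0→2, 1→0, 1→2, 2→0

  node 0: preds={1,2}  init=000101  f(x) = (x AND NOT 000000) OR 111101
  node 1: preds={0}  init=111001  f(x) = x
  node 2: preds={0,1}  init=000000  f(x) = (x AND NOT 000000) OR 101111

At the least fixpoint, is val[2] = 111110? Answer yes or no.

Trace (7 dequeues):
  [1] u=0 | in 111001 | out 111101 | prev 000101 | push {}
  [2] u=1 | in 111101 | out 111101 | prev 111001 | push {0}
  [3] u=2 | in 111101 | out 111111 | prev 000000 | push {}
  [4] u=0 | in 111111 | out 111111 | prev 111101 | push {1,2}
  [5] u=1 | in 111111 | out 111111 | prev 111101 | push {0}
  [6] u=2 | in 111111 | out 111111 | ==
  [7] u=0 | in 111111 | out 111111 | ==

Converged values:
  [0] 111111
  [1] 111111
  [2] 111111

no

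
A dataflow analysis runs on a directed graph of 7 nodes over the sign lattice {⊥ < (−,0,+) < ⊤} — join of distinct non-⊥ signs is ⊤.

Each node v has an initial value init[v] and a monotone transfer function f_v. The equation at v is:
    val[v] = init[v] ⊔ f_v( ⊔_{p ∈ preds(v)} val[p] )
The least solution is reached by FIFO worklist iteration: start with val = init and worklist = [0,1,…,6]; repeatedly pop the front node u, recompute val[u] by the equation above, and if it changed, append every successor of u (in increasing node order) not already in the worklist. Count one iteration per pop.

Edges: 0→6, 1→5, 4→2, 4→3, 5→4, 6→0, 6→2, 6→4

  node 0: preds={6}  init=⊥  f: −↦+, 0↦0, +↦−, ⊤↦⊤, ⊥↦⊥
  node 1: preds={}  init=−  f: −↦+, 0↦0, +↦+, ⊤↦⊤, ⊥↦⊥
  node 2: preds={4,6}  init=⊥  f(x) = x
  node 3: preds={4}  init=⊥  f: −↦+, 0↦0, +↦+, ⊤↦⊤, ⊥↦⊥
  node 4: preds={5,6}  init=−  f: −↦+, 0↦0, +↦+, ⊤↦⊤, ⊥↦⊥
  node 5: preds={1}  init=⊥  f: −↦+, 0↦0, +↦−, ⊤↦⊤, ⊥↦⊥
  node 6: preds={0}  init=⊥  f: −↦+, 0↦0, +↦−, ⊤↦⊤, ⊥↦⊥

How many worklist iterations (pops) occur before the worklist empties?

Worklist (10 pops):
  #1 pop 0: in=⊥ → ⊥ (no change)
  #2 pop 1: in=⊥ → − (no change)
  #3 pop 2: in=− → − (was ⊥); enqueue []
  #4 pop 3: in=− → + (was ⊥); enqueue []
  #5 pop 4: in=⊥ → − (no change)
  #6 pop 5: in=− → + (was ⊥); enqueue [4]
  #7 pop 6: in=⊥ → ⊥ (no change)
  #8 pop 4: in=+ → ⊤ (was −); enqueue [2,3]
  #9 pop 2: in=⊤ → ⊤ (was −); enqueue []
  #10 pop 3: in=⊤ → ⊤ (was +); enqueue []

Fixpoint:
  val[0] = ⊥
  val[1] = −
  val[2] = ⊤
  val[3] = ⊤
  val[4] = ⊤
  val[5] = +
  val[6] = ⊥

10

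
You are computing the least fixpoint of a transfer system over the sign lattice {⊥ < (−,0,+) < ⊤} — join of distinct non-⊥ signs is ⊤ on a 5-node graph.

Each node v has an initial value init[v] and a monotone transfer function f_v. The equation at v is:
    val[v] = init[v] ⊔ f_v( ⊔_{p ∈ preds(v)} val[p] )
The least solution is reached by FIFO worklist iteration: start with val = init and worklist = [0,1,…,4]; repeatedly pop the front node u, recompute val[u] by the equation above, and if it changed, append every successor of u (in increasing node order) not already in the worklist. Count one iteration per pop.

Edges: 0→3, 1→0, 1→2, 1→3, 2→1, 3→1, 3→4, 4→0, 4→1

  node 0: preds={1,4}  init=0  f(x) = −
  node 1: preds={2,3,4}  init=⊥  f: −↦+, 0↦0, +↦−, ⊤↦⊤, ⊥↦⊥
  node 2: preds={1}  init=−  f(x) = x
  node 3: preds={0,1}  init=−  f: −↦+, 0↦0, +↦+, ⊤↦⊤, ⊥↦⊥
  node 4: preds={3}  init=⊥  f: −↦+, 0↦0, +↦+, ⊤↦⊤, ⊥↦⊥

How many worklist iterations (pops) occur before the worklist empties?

10

Iteration log — 10 steps:
  step 1. node 0  ⊔preds=⊥  new=⊤  old=0  +wl: 
  step 2. node 1  ⊔preds=−  new=+  old=⊥  +wl: 0
  step 3. node 2  ⊔preds=+  new=⊤  old=−  +wl: 1
  step 4. node 3  ⊔preds=⊤  new=⊤  old=−  +wl: 
  step 5. node 4  ⊔preds=⊤  new=⊤  old=⊥  +wl: 
  step 6. node 0  ⊔preds=⊤  new=⊤  stable
  step 7. node 1  ⊔preds=⊤  new=⊤  old=+  +wl: 0,2,3
  step 8. node 0  ⊔preds=⊤  new=⊤  stable
  step 9. node 2  ⊔preds=⊤  new=⊤  stable
  step 10. node 3  ⊔preds=⊤  new=⊤  stable

Least fixpoint reached:
  node 0: ⊤
  node 1: ⊤
  node 2: ⊤
  node 3: ⊤
  node 4: ⊤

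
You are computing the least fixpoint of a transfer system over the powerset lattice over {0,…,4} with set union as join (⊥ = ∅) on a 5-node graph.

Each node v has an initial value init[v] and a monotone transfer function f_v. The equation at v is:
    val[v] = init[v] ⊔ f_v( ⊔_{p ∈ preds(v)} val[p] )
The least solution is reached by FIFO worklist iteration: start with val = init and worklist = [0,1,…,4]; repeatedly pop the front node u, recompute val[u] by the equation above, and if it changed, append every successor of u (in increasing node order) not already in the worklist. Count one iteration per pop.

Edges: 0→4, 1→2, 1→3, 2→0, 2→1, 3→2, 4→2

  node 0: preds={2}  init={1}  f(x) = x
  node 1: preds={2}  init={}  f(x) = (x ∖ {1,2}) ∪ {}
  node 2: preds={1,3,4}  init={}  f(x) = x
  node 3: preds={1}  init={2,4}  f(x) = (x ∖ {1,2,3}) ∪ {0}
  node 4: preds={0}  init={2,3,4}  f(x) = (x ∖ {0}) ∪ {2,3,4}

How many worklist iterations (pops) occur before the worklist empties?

15

Trace (15 dequeues):
  [1] u=0 | in {} | out {1} | ==
  [2] u=1 | in {} | out {} | ==
  [3] u=2 | in {2,3,4} | out {2,3,4} | prev {} | push {0,1}
  [4] u=3 | in {} | out {0,2,4} | prev {2,4} | push {2}
  [5] u=4 | in {1} | out {1,2,3,4} | prev {2,3,4} | push {}
  [6] u=0 | in {2,3,4} | out {1,2,3,4} | prev {1} | push {4}
  [7] u=1 | in {2,3,4} | out {3,4} | prev {} | push {3}
  [8] u=2 | in {0,1,2,3,4} | out {0,1,2,3,4} | prev {2,3,4} | push {0,1}
  [9] u=4 | in {1,2,3,4} | out {1,2,3,4} | ==
  [10] u=3 | in {3,4} | out {0,2,4} | ==
  [11] u=0 | in {0,1,2,3,4} | out {0,1,2,3,4} | prev {1,2,3,4} | push {4}
  [12] u=1 | in {0,1,2,3,4} | out {0,3,4} | prev {3,4} | push {2,3}
  [13] u=4 | in {0,1,2,3,4} | out {1,2,3,4} | ==
  [14] u=2 | in {0,1,2,3,4} | out {0,1,2,3,4} | ==
  [15] u=3 | in {0,3,4} | out {0,2,4} | ==

Converged values:
  [0] {0,1,2,3,4}
  [1] {0,3,4}
  [2] {0,1,2,3,4}
  [3] {0,2,4}
  [4] {1,2,3,4}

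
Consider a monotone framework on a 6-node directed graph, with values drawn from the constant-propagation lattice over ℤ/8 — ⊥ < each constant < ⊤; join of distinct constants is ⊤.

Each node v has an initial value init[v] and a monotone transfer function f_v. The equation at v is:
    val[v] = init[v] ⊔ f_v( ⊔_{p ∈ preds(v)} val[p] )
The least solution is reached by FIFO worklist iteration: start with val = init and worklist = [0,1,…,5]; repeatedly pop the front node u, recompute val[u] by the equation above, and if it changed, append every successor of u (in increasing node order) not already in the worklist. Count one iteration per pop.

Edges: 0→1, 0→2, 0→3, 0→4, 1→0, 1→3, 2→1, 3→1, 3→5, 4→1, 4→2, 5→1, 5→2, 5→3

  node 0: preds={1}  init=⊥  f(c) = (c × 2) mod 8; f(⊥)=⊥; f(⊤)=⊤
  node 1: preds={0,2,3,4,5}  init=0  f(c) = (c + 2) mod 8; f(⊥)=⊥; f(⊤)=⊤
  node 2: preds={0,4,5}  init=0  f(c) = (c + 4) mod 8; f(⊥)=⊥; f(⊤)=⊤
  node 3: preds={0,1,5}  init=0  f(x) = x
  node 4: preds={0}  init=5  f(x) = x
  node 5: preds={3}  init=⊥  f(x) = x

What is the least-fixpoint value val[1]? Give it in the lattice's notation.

⊤

Worklist (11 pops):
  #1 pop 0: in=0 → 0 (was ⊥); enqueue []
  #2 pop 1: in=⊤ → ⊤ (was 0); enqueue [0]
  #3 pop 2: in=⊤ → ⊤ (was 0); enqueue [1]
  #4 pop 3: in=⊤ → ⊤ (was 0); enqueue []
  #5 pop 4: in=0 → ⊤ (was 5); enqueue [2]
  #6 pop 5: in=⊤ → ⊤ (was ⊥); enqueue [3]
  #7 pop 0: in=⊤ → ⊤ (was 0); enqueue [4]
  #8 pop 1: in=⊤ → ⊤ (no change)
  #9 pop 2: in=⊤ → ⊤ (no change)
  #10 pop 3: in=⊤ → ⊤ (no change)
  #11 pop 4: in=⊤ → ⊤ (no change)

Fixpoint:
  val[0] = ⊤
  val[1] = ⊤
  val[2] = ⊤
  val[3] = ⊤
  val[4] = ⊤
  val[5] = ⊤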